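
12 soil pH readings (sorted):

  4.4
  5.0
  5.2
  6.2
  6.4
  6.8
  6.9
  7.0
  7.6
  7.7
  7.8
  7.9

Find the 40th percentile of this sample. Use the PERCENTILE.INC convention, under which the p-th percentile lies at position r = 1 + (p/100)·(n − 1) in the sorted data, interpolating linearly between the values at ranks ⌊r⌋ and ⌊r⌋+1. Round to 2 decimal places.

6.56

n = 12.
r = 1 + (40/100)·(12 − 1) = 1 + 4.4 = 5.4.
Rank 5 is 6.4 and rank 6 is 6.8.
Interpolate: 6.4 + 0.4·(6.8 − 6.4) = 6.4 + 0.4·0.4 = 6.56.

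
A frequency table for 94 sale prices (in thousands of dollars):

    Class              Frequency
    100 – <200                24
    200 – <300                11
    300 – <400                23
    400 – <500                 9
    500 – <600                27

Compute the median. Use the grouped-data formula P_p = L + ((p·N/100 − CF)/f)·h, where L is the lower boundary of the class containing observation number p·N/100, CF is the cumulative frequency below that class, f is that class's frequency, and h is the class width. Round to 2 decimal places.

352.17

N = 94; target position k = 50/100 · 94 = 47.
Cumulative frequencies: 24, 35, 58, 67, 94.
Observation 47 falls in the class 300 – <400.
L = 300, CF = 35, f = 23, h = 100.
P50 = 300 + ((47 − 35)/23)·100 = 300 + 52.1739 = 352.174.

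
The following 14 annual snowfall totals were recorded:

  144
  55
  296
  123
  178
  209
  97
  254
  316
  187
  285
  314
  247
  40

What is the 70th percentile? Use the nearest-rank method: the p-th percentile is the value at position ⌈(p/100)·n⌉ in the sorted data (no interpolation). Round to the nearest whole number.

Sorted: 40, 55, 97, 123, 144, 178, 187, 209, 247, 254, 285, 296, 314, 316.
n = 14.
Position = ⌈70/100 · 14⌉ = ⌈9.8⌉ = 10.
The value at rank 10 is 254.

254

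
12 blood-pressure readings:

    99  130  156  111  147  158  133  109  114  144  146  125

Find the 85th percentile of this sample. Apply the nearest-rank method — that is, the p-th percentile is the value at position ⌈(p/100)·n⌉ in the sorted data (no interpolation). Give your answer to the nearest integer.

Sorted: 99, 109, 111, 114, 125, 130, 133, 144, 146, 147, 156, 158.
n = 12.
Position = ⌈85/100 · 12⌉ = ⌈10.2⌉ = 11.
The value at rank 11 is 156.

156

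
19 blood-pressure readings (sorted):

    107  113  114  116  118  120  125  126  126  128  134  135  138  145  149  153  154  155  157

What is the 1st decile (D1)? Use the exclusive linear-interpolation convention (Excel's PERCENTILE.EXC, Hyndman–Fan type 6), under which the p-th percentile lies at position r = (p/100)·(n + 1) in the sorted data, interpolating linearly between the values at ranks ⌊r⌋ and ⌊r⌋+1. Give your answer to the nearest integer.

n = 19.
r = (10/100)·(19 + 1) = 2.
r is an integer, so P10 is the value at rank 2: 113.

113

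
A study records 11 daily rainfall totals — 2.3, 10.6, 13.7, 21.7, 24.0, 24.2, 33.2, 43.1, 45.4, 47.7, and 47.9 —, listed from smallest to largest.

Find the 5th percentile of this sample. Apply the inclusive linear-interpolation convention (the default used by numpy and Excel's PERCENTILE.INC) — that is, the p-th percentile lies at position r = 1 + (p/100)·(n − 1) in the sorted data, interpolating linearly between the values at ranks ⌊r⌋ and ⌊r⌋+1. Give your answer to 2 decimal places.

n = 11.
r = 1 + (5/100)·(11 − 1) = 1 + 0.5 = 1.5.
Rank 1 is 2.3 and rank 2 is 10.6.
Interpolate: 2.3 + 0.5·(10.6 − 2.3) = 2.3 + 0.5·8.3 = 6.45.

6.45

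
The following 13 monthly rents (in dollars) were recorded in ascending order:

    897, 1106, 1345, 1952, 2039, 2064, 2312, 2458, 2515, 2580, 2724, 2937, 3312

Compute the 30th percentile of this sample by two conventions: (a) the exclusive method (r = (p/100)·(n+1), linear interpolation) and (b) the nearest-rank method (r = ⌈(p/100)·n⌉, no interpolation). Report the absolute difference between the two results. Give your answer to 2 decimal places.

n = 13.
(a) r = 4.2; between ranks 4 (1952) and 5 (2039): 1969.4.
(b) the nearest-rank method: rank 4 → 1952.
|1969.4 − 1952| = 17.4.

17.40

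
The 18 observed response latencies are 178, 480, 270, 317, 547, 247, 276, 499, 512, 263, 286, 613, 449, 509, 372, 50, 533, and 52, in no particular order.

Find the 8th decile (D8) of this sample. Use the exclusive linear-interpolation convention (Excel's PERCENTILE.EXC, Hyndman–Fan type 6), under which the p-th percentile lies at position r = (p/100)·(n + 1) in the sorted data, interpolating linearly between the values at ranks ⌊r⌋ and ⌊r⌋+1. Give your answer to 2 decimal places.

Sorted: 50, 52, 178, 247, 263, 270, 276, 286, 317, 372, 449, 480, 499, 509, 512, 533, 547, 613.
n = 18.
r = (80/100)·(18 + 1) = 15.2.
Rank 15 is 512 and rank 16 is 533.
Interpolate: 512 + 0.2·(533 − 512) = 512 + 0.2·21 = 516.2.

516.20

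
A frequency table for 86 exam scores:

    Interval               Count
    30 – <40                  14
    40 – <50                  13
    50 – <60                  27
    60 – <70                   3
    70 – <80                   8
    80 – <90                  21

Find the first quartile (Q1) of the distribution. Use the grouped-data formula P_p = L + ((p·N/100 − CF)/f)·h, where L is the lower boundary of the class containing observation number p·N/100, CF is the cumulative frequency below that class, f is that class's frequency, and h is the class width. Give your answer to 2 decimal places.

45.77

N = 86; target position k = 25/100 · 86 = 21.5.
Cumulative frequencies: 14, 27, 54, 57, 65, 86.
Observation 21.5 falls in the class 40 – <50.
L = 40, CF = 14, f = 13, h = 10.
P25 = 40 + ((21.5 − 14)/13)·10 = 40 + 5.76923 = 45.7692.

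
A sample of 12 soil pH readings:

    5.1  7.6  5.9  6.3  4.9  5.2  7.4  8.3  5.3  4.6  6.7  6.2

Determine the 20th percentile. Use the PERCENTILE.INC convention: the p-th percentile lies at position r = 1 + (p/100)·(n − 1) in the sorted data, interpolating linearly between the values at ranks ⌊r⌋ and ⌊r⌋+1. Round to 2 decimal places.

Sorted: 4.6, 4.9, 5.1, 5.2, 5.3, 5.9, 6.2, 6.3, 6.7, 7.4, 7.6, 8.3.
n = 12.
r = 1 + (20/100)·(12 − 1) = 1 + 2.2 = 3.2.
Rank 3 is 5.1 and rank 4 is 5.2.
Interpolate: 5.1 + 0.2·(5.2 − 5.1) = 5.1 + 0.2·0.1 = 5.12.

5.12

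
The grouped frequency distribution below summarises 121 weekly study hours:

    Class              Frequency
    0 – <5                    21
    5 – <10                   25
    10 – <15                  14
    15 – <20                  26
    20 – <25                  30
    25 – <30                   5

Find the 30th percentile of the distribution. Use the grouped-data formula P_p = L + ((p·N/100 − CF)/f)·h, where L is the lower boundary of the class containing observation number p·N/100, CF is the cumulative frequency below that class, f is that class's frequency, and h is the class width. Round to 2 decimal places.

8.06

N = 121; target position k = 30/100 · 121 = 36.3.
Cumulative frequencies: 21, 46, 60, 86, 116, 121.
Observation 36.3 falls in the class 5 – <10.
L = 5, CF = 21, f = 25, h = 5.
P30 = 5 + ((36.3 − 21)/25)·5 = 5 + 3.06 = 8.06.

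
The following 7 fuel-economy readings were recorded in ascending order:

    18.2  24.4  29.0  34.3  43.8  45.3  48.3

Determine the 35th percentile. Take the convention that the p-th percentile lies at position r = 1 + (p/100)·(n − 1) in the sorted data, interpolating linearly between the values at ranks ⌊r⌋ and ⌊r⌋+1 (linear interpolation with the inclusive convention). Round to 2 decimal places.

n = 7.
r = 1 + (35/100)·(7 − 1) = 1 + 2.1 = 3.1.
Rank 3 is 29.0 and rank 4 is 34.3.
Interpolate: 29.0 + 0.1·(34.3 − 29.0) = 29.0 + 0.1·5.3 = 29.53.

29.53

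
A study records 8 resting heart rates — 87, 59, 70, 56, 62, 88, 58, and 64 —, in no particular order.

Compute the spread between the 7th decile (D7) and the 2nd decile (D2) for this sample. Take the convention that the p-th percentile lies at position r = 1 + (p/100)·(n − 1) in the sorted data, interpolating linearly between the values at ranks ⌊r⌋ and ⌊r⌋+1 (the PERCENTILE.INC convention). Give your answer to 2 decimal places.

Sorted: 56, 58, 59, 62, 64, 70, 87, 88.
n = 8.
P20: r = 2.4; ranks 2–3 are 58, 59; interpolating gives 58.4.
P70: r = 5.9; ranks 5–6 are 64, 70; interpolating gives 69.4.
Difference: 69.4 − 58.4 = 11.

11.00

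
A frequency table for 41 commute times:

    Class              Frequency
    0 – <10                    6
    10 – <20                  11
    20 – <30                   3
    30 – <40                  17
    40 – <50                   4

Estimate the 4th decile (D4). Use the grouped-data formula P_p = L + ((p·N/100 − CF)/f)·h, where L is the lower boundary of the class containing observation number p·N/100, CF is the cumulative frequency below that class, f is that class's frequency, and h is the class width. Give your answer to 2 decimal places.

N = 41; target position k = 40/100 · 41 = 16.4.
Cumulative frequencies: 6, 17, 20, 37, 41.
Observation 16.4 falls in the class 10 – <20.
L = 10, CF = 6, f = 11, h = 10.
P40 = 10 + ((16.4 − 6)/11)·10 = 10 + 9.45455 = 19.4545.

19.45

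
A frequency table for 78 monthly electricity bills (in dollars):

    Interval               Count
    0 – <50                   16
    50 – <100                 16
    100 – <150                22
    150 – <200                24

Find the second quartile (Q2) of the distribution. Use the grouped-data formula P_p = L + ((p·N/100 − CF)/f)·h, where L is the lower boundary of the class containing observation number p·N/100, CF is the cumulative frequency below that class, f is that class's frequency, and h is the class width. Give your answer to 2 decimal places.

115.91

N = 78; target position k = 50/100 · 78 = 39.
Cumulative frequencies: 16, 32, 54, 78.
Observation 39 falls in the class 100 – <150.
L = 100, CF = 32, f = 22, h = 50.
P50 = 100 + ((39 − 32)/22)·50 = 100 + 15.9091 = 115.909.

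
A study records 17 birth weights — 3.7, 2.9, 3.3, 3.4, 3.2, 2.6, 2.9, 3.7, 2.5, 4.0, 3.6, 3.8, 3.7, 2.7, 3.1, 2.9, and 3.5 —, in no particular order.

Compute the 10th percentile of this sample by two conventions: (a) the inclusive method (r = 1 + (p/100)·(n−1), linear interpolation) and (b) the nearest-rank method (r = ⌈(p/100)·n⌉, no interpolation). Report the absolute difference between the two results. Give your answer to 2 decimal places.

0.06

Sorted: 2.5, 2.6, 2.7, 2.9, 2.9, 2.9, 3.1, 3.2, 3.3, 3.4, 3.5, 3.6, 3.7, 3.7, 3.7, 3.8, 4.0.
n = 17.
(a) r = 2.6; between ranks 2 (2.6) and 3 (2.7): 2.66.
(b) the nearest-rank method: rank 2 → 2.6.
|2.66 − 2.6| = 0.06.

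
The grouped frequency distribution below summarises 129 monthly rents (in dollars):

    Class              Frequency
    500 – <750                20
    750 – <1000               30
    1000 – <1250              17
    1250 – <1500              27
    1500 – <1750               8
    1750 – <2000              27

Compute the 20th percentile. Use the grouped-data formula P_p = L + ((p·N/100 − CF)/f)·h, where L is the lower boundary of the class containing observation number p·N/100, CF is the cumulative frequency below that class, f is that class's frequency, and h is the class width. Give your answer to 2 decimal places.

798.33

N = 129; target position k = 20/100 · 129 = 25.8.
Cumulative frequencies: 20, 50, 67, 94, 102, 129.
Observation 25.8 falls in the class 750 – <1000.
L = 750, CF = 20, f = 30, h = 250.
P20 = 750 + ((25.8 − 20)/30)·250 = 750 + 48.3333 = 798.333.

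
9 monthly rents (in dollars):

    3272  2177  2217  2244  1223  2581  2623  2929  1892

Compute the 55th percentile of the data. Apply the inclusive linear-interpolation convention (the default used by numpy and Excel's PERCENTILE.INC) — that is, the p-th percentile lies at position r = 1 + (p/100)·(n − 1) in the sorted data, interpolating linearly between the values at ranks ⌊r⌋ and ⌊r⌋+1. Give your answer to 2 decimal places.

2378.80

Sorted: 1223, 1892, 2177, 2217, 2244, 2581, 2623, 2929, 3272.
n = 9.
r = 1 + (55/100)·(9 − 1) = 1 + 4.4 = 5.4.
Rank 5 is 2244 and rank 6 is 2581.
Interpolate: 2244 + 0.4·(2581 − 2244) = 2244 + 0.4·337 = 2378.8.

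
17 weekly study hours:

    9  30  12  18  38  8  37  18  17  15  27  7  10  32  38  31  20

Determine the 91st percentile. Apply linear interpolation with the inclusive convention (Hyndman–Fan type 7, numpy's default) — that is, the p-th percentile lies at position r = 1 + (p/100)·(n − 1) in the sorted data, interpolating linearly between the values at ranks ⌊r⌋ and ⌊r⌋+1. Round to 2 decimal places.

Sorted: 7, 8, 9, 10, 12, 15, 17, 18, 18, 20, 27, 30, 31, 32, 37, 38, 38.
n = 17.
r = 1 + (91/100)·(17 − 1) = 1 + 14.56 = 15.56.
Rank 15 is 37 and rank 16 is 38.
Interpolate: 37 + 0.56·(38 − 37) = 37 + 0.56·1 = 37.56.

37.56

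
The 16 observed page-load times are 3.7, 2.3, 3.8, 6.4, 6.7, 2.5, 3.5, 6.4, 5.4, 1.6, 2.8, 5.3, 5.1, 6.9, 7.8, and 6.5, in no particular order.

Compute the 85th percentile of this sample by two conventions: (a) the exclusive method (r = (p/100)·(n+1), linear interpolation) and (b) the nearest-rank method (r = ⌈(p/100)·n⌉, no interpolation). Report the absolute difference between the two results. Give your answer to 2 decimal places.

0.09

Sorted: 1.6, 2.3, 2.5, 2.8, 3.5, 3.7, 3.8, 5.1, 5.3, 5.4, 6.4, 6.4, 6.5, 6.7, 6.9, 7.8.
n = 16.
(a) r = 14.45; between ranks 14 (6.7) and 15 (6.9): 6.79.
(b) the nearest-rank method: rank 14 → 6.7.
|6.79 − 6.7| = 0.09.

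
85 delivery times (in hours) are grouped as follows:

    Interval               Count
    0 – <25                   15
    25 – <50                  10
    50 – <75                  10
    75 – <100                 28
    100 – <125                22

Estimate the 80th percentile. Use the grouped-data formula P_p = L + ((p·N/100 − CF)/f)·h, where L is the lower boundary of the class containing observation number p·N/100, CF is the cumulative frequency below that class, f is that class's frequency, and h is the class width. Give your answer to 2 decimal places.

105.68

N = 85; target position k = 80/100 · 85 = 68.
Cumulative frequencies: 15, 25, 35, 63, 85.
Observation 68 falls in the class 100 – <125.
L = 100, CF = 63, f = 22, h = 25.
P80 = 100 + ((68 − 63)/22)·25 = 100 + 5.68182 = 105.682.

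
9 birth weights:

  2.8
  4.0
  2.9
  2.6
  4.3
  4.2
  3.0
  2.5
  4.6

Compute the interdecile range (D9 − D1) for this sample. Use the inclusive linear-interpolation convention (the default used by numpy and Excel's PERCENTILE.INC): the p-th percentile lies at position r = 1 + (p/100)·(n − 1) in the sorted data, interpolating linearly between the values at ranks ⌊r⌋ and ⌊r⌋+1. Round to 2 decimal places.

1.78

Sorted: 2.5, 2.6, 2.8, 2.9, 3.0, 4.0, 4.2, 4.3, 4.6.
n = 9.
P10: r = 1.8; ranks 1–2 are 2.5, 2.6; interpolating gives 2.58.
P90: r = 8.2; ranks 8–9 are 4.3, 4.6; interpolating gives 4.36.
Difference: 4.36 − 2.58 = 1.78.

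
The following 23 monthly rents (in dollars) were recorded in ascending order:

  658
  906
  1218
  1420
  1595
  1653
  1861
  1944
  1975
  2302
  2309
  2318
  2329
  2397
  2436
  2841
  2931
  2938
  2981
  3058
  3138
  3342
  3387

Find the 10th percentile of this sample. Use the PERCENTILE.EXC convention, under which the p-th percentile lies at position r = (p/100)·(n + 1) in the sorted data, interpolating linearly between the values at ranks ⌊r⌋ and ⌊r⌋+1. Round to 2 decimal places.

n = 23.
r = (10/100)·(23 + 1) = 2.4.
Rank 2 is 906 and rank 3 is 1218.
Interpolate: 906 + 0.4·(1218 − 906) = 906 + 0.4·312 = 1030.8.

1030.80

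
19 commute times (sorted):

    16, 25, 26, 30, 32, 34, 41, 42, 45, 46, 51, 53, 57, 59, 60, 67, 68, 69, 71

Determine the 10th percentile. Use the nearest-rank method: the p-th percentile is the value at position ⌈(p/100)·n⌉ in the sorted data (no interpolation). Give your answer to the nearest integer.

25

n = 19.
Position = ⌈10/100 · 19⌉ = ⌈1.9⌉ = 2.
The value at rank 2 is 25.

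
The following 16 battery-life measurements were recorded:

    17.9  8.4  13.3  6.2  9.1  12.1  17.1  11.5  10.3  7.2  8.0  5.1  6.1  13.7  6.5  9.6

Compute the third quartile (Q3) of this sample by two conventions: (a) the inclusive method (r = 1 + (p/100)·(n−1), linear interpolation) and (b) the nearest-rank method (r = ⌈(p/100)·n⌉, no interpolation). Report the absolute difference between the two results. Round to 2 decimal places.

Sorted: 5.1, 6.1, 6.2, 6.5, 7.2, 8.0, 8.4, 9.1, 9.6, 10.3, 11.5, 12.1, 13.3, 13.7, 17.1, 17.9.
n = 16.
(a) r = 12.25; between ranks 12 (12.1) and 13 (13.3): 12.4.
(b) the nearest-rank method: rank 12 → 12.1.
|12.4 − 12.1| = 0.3.

0.30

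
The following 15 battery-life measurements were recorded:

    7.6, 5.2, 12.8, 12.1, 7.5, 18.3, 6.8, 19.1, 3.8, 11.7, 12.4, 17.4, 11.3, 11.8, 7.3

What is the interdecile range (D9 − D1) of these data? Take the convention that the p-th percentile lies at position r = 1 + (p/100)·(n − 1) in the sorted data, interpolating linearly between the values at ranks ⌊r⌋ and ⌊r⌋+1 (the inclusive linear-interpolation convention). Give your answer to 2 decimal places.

12.10

Sorted: 3.8, 5.2, 6.8, 7.3, 7.5, 7.6, 11.3, 11.7, 11.8, 12.1, 12.4, 12.8, 17.4, 18.3, 19.1.
n = 15.
P10: r = 2.4; ranks 2–3 are 5.2, 6.8; interpolating gives 5.84.
P90: r = 13.6; ranks 13–14 are 17.4, 18.3; interpolating gives 17.94.
Difference: 17.94 − 5.84 = 12.1.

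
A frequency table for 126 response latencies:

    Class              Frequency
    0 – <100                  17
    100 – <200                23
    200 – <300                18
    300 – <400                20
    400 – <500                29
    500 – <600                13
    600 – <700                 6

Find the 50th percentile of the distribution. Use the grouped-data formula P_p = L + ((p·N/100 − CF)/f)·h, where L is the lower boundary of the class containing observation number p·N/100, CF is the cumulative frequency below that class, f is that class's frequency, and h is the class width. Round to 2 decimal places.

325.00

N = 126; target position k = 50/100 · 126 = 63.
Cumulative frequencies: 17, 40, 58, 78, 107, 120, 126.
Observation 63 falls in the class 300 – <400.
L = 300, CF = 58, f = 20, h = 100.
P50 = 300 + ((63 − 58)/20)·100 = 300 + 25 = 325.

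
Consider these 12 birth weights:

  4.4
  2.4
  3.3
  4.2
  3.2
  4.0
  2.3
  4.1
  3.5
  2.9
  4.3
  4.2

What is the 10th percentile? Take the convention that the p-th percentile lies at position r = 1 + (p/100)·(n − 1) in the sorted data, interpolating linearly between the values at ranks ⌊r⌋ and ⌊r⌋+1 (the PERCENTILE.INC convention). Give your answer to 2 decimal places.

2.45

Sorted: 2.3, 2.4, 2.9, 3.2, 3.3, 3.5, 4.0, 4.1, 4.2, 4.2, 4.3, 4.4.
n = 12.
r = 1 + (10/100)·(12 − 1) = 1 + 1.1 = 2.1.
Rank 2 is 2.4 and rank 3 is 2.9.
Interpolate: 2.4 + 0.1·(2.9 − 2.4) = 2.4 + 0.1·0.5 = 2.45.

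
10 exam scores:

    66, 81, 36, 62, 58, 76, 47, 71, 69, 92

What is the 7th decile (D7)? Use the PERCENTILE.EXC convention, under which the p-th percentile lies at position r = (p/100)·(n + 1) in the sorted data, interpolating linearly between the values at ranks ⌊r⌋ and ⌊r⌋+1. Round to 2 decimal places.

74.50

Sorted: 36, 47, 58, 62, 66, 69, 71, 76, 81, 92.
n = 10.
r = (70/100)·(10 + 1) = 7.7.
Rank 7 is 71 and rank 8 is 76.
Interpolate: 71 + 0.7·(76 − 71) = 71 + 0.7·5 = 74.5.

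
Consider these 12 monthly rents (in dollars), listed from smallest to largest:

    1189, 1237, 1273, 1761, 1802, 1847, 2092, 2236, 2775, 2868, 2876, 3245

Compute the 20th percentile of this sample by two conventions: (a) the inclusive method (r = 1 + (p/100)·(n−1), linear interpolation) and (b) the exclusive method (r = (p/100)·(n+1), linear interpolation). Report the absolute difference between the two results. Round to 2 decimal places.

n = 12.
(a) r = 3.2; between ranks 3 (1273) and 4 (1761): 1370.6.
(b) r = 2.6; between ranks 2 (1237) and 3 (1273): 1258.6.
|1370.6 − 1258.6| = 112.

112.00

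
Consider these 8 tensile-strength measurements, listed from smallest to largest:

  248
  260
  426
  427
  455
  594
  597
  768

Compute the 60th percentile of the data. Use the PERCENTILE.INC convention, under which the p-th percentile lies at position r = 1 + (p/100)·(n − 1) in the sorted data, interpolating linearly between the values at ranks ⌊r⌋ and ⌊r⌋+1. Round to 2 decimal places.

482.80

n = 8.
r = 1 + (60/100)·(8 − 1) = 1 + 4.2 = 5.2.
Rank 5 is 455 and rank 6 is 594.
Interpolate: 455 + 0.2·(594 − 455) = 455 + 0.2·139 = 482.8.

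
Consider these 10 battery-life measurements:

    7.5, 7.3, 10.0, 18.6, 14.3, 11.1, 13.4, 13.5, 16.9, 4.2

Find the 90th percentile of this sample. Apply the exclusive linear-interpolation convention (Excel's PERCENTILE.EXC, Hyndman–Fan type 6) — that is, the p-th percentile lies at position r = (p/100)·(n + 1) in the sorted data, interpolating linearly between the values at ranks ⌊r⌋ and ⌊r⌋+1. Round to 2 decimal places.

18.43

Sorted: 4.2, 7.3, 7.5, 10.0, 11.1, 13.4, 13.5, 14.3, 16.9, 18.6.
n = 10.
r = (90/100)·(10 + 1) = 9.9.
Rank 9 is 16.9 and rank 10 is 18.6.
Interpolate: 16.9 + 0.9·(18.6 − 16.9) = 16.9 + 0.9·1.7 = 18.43.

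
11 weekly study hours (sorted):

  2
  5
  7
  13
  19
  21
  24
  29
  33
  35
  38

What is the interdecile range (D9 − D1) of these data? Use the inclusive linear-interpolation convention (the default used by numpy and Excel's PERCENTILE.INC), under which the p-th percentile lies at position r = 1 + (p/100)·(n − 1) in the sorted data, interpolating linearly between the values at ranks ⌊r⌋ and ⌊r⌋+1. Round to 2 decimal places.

n = 11.
P10: r = 2 (integer) → 5.
P90: r = 10 (integer) → 35.
Difference: 35 − 5 = 30.

30.00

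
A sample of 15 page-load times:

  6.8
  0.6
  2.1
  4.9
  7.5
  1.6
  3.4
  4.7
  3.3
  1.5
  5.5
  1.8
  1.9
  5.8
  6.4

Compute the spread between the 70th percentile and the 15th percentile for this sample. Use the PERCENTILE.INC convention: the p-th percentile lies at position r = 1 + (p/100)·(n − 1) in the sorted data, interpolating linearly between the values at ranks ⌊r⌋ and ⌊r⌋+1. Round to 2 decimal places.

3.76

Sorted: 0.6, 1.5, 1.6, 1.8, 1.9, 2.1, 3.3, 3.4, 4.7, 4.9, 5.5, 5.8, 6.4, 6.8, 7.5.
n = 15.
P15: r = 3.1; ranks 3–4 are 1.6, 1.8; interpolating gives 1.62.
P70: r = 10.8; ranks 10–11 are 4.9, 5.5; interpolating gives 5.38.
Difference: 5.38 − 1.62 = 3.76.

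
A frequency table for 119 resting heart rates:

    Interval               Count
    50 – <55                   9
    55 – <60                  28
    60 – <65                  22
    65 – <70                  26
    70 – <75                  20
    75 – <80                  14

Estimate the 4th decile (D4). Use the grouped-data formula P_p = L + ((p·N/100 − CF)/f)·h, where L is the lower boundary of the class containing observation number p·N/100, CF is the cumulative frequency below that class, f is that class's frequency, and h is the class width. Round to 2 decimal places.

N = 119; target position k = 40/100 · 119 = 47.6.
Cumulative frequencies: 9, 37, 59, 85, 105, 119.
Observation 47.6 falls in the class 60 – <65.
L = 60, CF = 37, f = 22, h = 5.
P40 = 60 + ((47.6 − 37)/22)·5 = 60 + 2.40909 = 62.4091.

62.41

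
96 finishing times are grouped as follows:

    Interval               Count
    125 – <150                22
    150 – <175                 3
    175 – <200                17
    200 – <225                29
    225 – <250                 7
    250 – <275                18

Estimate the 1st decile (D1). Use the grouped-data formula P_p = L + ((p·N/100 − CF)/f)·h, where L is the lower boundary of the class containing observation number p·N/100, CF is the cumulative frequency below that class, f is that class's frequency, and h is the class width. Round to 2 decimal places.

135.91

N = 96; target position k = 10/100 · 96 = 9.6.
Cumulative frequencies: 22, 25, 42, 71, 78, 96.
Observation 9.6 falls in the class 125 – <150.
L = 125, CF = 0, f = 22, h = 25.
P10 = 125 + ((9.6 − 0)/22)·25 = 125 + 10.9091 = 135.909.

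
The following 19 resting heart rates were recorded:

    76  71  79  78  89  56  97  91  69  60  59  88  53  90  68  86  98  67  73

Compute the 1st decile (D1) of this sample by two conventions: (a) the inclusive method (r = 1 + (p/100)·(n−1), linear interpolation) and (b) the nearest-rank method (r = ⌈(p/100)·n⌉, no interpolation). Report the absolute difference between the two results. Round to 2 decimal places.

2.40

Sorted: 53, 56, 59, 60, 67, 68, 69, 71, 73, 76, 78, 79, 86, 88, 89, 90, 91, 97, 98.
n = 19.
(a) r = 2.8; between ranks 2 (56) and 3 (59): 58.4.
(b) the nearest-rank method: rank 2 → 56.
|58.4 − 56| = 2.4.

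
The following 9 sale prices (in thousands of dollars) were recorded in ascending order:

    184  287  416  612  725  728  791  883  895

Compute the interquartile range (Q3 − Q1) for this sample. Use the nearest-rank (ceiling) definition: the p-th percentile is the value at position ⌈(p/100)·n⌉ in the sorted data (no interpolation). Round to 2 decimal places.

375.00

n = 9.
P25: rank ⌈25/100·9⌉ = 3 → 416.
P75: rank ⌈75/100·9⌉ = 7 → 791.
Difference: 791 − 416 = 375.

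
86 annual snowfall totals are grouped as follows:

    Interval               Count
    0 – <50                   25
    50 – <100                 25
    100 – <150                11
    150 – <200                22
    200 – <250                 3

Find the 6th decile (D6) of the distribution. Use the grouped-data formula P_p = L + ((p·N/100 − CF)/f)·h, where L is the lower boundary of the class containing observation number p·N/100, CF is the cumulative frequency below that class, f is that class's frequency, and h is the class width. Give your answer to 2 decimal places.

107.27

N = 86; target position k = 60/100 · 86 = 51.6.
Cumulative frequencies: 25, 50, 61, 83, 86.
Observation 51.6 falls in the class 100 – <150.
L = 100, CF = 50, f = 11, h = 50.
P60 = 100 + ((51.6 − 50)/11)·50 = 100 + 7.27273 = 107.273.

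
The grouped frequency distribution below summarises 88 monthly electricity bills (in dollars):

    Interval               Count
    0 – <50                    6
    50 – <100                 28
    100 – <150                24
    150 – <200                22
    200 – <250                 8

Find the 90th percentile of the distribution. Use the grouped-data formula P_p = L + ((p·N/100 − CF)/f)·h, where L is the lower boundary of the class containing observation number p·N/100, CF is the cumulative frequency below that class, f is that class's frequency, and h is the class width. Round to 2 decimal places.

N = 88; target position k = 90/100 · 88 = 79.2.
Cumulative frequencies: 6, 34, 58, 80, 88.
Observation 79.2 falls in the class 150 – <200.
L = 150, CF = 58, f = 22, h = 50.
P90 = 150 + ((79.2 − 58)/22)·50 = 150 + 48.1818 = 198.182.

198.18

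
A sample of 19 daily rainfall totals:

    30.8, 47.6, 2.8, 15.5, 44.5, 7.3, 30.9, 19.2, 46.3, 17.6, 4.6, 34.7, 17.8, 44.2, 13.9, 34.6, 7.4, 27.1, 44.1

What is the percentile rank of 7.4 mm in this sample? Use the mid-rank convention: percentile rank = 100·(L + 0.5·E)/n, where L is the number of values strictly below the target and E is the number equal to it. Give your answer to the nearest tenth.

Sorted: 2.8, 4.6, 7.3, 7.4, 13.9, 15.5, 17.6, 17.8, 19.2, 27.1, 30.8, 30.9, 34.6, 34.7, 44.1, 44.2, 44.5, 46.3, 47.6.
Count below 7.4: L = 3; count equal: E = 1; n = 19.
Percentile rank = 100·(3 + 0.5·1)/19 = 100·3.5/19 = 18.42.

18.4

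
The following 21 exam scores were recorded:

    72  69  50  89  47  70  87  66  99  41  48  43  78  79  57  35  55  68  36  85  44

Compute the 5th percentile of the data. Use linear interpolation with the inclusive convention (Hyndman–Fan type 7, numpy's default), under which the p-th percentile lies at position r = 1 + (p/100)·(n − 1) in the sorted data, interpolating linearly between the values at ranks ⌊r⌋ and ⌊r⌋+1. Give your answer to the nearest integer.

Sorted: 35, 36, 41, 43, 44, 47, 48, 50, 55, 57, 66, 68, 69, 70, 72, 78, 79, 85, 87, 89, 99.
n = 21.
r = 1 + (5/100)·(21 − 1) = 1 + 1 = 2.
r is an integer, so P5 is the value at rank 2: 36.

36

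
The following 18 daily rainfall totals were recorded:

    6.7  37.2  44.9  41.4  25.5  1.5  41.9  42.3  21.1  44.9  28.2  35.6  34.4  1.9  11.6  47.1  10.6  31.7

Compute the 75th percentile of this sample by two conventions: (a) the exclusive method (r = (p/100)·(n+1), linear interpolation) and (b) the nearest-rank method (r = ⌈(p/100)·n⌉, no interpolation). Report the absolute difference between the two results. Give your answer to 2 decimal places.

0.10

Sorted: 1.5, 1.9, 6.7, 10.6, 11.6, 21.1, 25.5, 28.2, 31.7, 34.4, 35.6, 37.2, 41.4, 41.9, 42.3, 44.9, 44.9, 47.1.
n = 18.
(a) r = 14.25; between ranks 14 (41.9) and 15 (42.3): 42.
(b) the nearest-rank method: rank 14 → 41.9.
|42 − 41.9| = 0.1.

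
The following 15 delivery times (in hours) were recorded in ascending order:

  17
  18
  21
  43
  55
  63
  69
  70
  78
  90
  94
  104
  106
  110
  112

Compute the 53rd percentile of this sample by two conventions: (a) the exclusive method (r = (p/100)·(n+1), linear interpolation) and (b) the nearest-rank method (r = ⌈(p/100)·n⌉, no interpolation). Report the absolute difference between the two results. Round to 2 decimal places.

3.84

n = 15.
(a) r = 8.48; between ranks 8 (70) and 9 (78): 73.84.
(b) the nearest-rank method: rank 8 → 70.
|73.84 − 70| = 3.84.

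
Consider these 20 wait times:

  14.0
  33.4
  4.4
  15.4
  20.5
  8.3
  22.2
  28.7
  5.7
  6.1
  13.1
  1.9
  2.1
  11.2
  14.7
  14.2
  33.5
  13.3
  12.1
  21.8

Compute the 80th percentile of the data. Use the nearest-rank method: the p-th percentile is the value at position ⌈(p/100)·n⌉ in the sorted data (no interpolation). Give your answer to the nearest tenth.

Sorted: 1.9, 2.1, 4.4, 5.7, 6.1, 8.3, 11.2, 12.1, 13.1, 13.3, 14.0, 14.2, 14.7, 15.4, 20.5, 21.8, 22.2, 28.7, 33.4, 33.5.
n = 20.
Position = ⌈80/100 · 20⌉ = ⌈16⌉ = 16.
The value at rank 16 is 21.8.

21.8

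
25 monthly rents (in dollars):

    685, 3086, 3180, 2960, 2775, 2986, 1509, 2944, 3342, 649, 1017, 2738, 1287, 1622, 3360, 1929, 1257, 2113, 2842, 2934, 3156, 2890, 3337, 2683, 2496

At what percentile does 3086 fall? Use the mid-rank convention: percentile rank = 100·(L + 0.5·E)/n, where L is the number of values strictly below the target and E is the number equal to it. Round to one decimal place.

78.0

Sorted: 649, 685, 1017, 1257, 1287, 1509, 1622, 1929, 2113, 2496, 2683, 2738, 2775, 2842, 2890, 2934, 2944, 2960, 2986, 3086, 3156, 3180, 3337, 3342, 3360.
Count below 3086: L = 19; count equal: E = 1; n = 25.
Percentile rank = 100·(19 + 0.5·1)/25 = 100·19.5/25 = 78.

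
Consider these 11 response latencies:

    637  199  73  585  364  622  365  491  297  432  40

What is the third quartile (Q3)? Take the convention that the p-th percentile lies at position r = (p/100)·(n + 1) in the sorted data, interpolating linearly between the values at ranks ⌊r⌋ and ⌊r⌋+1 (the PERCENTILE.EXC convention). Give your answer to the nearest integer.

Sorted: 40, 73, 199, 297, 364, 365, 432, 491, 585, 622, 637.
n = 11.
r = (75/100)·(11 + 1) = 9.
r is an integer, so P75 is the value at rank 9: 585.

585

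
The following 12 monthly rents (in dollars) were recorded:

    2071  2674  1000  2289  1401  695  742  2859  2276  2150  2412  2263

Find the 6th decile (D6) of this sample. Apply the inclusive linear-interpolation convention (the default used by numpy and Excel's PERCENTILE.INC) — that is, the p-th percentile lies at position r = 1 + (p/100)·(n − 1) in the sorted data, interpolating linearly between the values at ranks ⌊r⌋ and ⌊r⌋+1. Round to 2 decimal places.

Sorted: 695, 742, 1000, 1401, 2071, 2150, 2263, 2276, 2289, 2412, 2674, 2859.
n = 12.
r = 1 + (60/100)·(12 − 1) = 1 + 6.6 = 7.6.
Rank 7 is 2263 and rank 8 is 2276.
Interpolate: 2263 + 0.6·(2276 − 2263) = 2263 + 0.6·13 = 2270.8.

2270.80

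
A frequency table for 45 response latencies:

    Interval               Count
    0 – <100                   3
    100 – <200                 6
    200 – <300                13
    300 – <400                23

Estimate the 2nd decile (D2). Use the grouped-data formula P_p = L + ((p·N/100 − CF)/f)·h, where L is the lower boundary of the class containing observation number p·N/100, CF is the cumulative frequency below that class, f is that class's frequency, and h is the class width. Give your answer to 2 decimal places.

N = 45; target position k = 20/100 · 45 = 9.
Cumulative frequencies: 3, 9, 22, 45.
Observation 9 falls in the class 100 – <200.
L = 100, CF = 3, f = 6, h = 100.
P20 = 100 + ((9 − 3)/6)·100 = 100 + 100 = 200.

200.00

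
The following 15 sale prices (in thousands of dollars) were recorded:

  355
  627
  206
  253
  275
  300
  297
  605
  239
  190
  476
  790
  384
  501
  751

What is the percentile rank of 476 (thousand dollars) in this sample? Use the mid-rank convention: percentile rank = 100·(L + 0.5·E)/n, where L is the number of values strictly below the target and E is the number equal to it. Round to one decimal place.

63.3

Sorted: 190, 206, 239, 253, 275, 297, 300, 355, 384, 476, 501, 605, 627, 751, 790.
Count below 476: L = 9; count equal: E = 1; n = 15.
Percentile rank = 100·(9 + 0.5·1)/15 = 100·9.5/15 = 63.33.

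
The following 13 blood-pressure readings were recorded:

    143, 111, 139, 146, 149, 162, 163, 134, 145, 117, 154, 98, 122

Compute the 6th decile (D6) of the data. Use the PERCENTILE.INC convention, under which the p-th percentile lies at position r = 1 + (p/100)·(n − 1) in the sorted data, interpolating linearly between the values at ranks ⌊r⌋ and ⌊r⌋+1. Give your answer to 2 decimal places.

Sorted: 98, 111, 117, 122, 134, 139, 143, 145, 146, 149, 154, 162, 163.
n = 13.
r = 1 + (60/100)·(13 − 1) = 1 + 7.2 = 8.2.
Rank 8 is 145 and rank 9 is 146.
Interpolate: 145 + 0.2·(146 − 145) = 145 + 0.2·1 = 145.2.

145.20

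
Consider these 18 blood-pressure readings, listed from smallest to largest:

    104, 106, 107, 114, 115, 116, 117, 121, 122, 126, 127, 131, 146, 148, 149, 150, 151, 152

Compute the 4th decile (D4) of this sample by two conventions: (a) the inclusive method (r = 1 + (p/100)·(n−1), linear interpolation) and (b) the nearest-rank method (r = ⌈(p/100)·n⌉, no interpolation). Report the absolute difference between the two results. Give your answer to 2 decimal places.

n = 18.
(a) r = 7.8; between ranks 7 (117) and 8 (121): 120.2.
(b) the nearest-rank method: rank 8 → 121.
|120.2 − 121| = 0.8.

0.80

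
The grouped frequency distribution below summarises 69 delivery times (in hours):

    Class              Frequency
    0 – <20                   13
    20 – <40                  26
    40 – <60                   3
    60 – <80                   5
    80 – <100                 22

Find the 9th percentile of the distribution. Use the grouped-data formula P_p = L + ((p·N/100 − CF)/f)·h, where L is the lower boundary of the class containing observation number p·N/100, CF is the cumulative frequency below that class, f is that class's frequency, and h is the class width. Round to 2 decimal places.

N = 69; target position k = 9/100 · 69 = 6.21.
Cumulative frequencies: 13, 39, 42, 47, 69.
Observation 6.21 falls in the class 0 – <20.
L = 0, CF = 0, f = 13, h = 20.
P9 = 0 + ((6.21 − 0)/13)·20 = 0 + 9.55385 = 9.55385.

9.55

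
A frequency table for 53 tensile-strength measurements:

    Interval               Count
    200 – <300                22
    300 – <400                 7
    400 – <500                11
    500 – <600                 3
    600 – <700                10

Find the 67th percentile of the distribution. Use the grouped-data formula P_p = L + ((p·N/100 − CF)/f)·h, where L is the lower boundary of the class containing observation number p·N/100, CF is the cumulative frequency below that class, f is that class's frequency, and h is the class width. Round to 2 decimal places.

459.18

N = 53; target position k = 67/100 · 53 = 35.51.
Cumulative frequencies: 22, 29, 40, 43, 53.
Observation 35.51 falls in the class 400 – <500.
L = 400, CF = 29, f = 11, h = 100.
P67 = 400 + ((35.51 − 29)/11)·100 = 400 + 59.1818 = 459.182.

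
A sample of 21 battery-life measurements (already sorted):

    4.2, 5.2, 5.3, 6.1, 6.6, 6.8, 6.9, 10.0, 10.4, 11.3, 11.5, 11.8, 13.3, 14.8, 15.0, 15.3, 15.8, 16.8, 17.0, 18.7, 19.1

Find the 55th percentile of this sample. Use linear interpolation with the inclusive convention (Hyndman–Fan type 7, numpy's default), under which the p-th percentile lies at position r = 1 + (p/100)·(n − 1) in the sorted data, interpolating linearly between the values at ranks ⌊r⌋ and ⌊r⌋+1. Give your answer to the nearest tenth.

11.8

n = 21.
r = 1 + (55/100)·(21 − 1) = 1 + 11 = 12.
r is an integer, so P55 is the value at rank 12: 11.8.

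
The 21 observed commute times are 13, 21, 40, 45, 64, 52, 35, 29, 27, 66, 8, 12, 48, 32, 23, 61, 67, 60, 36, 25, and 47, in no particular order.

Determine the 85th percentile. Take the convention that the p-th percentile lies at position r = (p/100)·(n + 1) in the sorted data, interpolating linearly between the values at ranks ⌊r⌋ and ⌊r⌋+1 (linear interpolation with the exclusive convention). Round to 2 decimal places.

63.10

Sorted: 8, 12, 13, 21, 23, 25, 27, 29, 32, 35, 36, 40, 45, 47, 48, 52, 60, 61, 64, 66, 67.
n = 21.
r = (85/100)·(21 + 1) = 18.7.
Rank 18 is 61 and rank 19 is 64.
Interpolate: 61 + 0.7·(64 − 61) = 61 + 0.7·3 = 63.1.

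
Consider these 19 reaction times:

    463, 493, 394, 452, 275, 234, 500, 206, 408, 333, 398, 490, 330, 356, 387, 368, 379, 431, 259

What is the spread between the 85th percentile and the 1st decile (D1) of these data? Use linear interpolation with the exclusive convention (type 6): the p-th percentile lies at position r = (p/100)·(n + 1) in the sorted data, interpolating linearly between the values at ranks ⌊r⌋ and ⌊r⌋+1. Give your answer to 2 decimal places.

256.00

Sorted: 206, 234, 259, 275, 330, 333, 356, 368, 379, 387, 394, 398, 408, 431, 452, 463, 490, 493, 500.
n = 19.
P10: r = 2 (integer) → 234.
P85: r = 17 (integer) → 490.
Difference: 490 − 234 = 256.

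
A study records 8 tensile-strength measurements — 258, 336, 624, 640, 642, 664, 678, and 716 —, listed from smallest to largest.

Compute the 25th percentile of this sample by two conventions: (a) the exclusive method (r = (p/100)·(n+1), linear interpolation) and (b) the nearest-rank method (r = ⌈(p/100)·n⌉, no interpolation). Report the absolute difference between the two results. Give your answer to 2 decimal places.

72.00

n = 8.
(a) r = 2.25; between ranks 2 (336) and 3 (624): 408.
(b) the nearest-rank method: rank 2 → 336.
|408 − 336| = 72.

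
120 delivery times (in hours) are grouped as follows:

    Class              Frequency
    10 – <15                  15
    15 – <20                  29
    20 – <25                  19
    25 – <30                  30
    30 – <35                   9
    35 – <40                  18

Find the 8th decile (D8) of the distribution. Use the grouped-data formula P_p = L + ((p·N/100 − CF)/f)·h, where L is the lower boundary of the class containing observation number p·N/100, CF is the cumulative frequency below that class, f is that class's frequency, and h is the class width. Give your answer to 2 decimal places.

31.67

N = 120; target position k = 80/100 · 120 = 96.
Cumulative frequencies: 15, 44, 63, 93, 102, 120.
Observation 96 falls in the class 30 – <35.
L = 30, CF = 93, f = 9, h = 5.
P80 = 30 + ((96 − 93)/9)·5 = 30 + 1.66667 = 31.6667.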